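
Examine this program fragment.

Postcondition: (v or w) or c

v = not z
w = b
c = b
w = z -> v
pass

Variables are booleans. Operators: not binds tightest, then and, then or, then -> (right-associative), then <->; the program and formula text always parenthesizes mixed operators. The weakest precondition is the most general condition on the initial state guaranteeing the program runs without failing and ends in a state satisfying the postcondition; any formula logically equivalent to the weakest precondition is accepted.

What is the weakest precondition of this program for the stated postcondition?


Working backward. After the program, the postcondition (v or w) or c must hold; in canonical form it is v or w or c.
Before skip: v or w or c
Before w := z -> v: v or (z -> v) or c
Before c := b: v or (z -> v) or b
Before w := b: v or (z -> v) or b
Before v := not z: (not z) or (z -> (not z)) or b
Answer: WP = (not z) or (z -> (not z)) or b


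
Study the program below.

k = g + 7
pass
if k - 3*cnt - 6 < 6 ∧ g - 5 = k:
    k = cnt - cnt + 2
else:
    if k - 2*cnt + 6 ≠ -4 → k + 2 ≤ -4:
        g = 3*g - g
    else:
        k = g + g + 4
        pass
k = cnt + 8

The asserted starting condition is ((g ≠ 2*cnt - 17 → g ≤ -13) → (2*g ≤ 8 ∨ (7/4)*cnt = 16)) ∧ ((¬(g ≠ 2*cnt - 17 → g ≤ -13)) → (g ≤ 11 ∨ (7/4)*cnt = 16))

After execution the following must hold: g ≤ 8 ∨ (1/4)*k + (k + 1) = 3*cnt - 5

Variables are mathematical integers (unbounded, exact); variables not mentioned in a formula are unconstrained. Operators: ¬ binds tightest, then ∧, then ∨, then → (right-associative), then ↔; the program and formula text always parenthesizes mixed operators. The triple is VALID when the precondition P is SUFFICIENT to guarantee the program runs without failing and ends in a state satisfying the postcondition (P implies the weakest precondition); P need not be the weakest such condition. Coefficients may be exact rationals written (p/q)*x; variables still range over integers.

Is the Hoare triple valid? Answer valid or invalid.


Working backward. After the program, the postcondition g ≤ 8 ∨ (1/4)*k + (k + 1) = 3*cnt - 5 must hold; in canonical form it is g ≤ 8 ∨ (5/4)*k = 3*cnt - 6.
Before k := cnt + 8: g ≤ 8 ∨ (7/4)*cnt = 16
Then branch requires g ≤ 8 ∨ (7/4)*cnt = 16; else branch requires ((k ≠ 2*cnt - 10 → k ≤ -6) → (2*g ≤ 8 ∨ (7/4)*cnt = 16)) ∧ ((¬(k ≠ 2*cnt - 10 → k ≤ -6)) → (g ≤ 8 ∨ (7/4)*cnt = 16)).
Before the if: ((k < 3*cnt + 12 ∧ g = k + 5) → (g ≤ 8 ∨ (7/4)*cnt = 16)) ∧ ((¬(k < 3*cnt + 12 ∧ g = k + 5)) → (((k ≠ 2*cnt - 10 → k ≤ -6) → (2*g ≤ 8 ∨ (7/4)*cnt = 16)) ∧ ((¬(k ≠ 2*cnt - 10 → k ≤ -6)) → (g ≤ 8 ∨ (7/4)*cnt = 16))))
Before skip: ((k < 3*cnt + 12 ∧ g = k + 5) → (g ≤ 8 ∨ (7/4)*cnt = 16)) ∧ ((¬(k < 3*cnt + 12 ∧ g = k + 5)) → (((k ≠ 2*cnt - 10 → k ≤ -6) → (2*g ≤ 8 ∨ (7/4)*cnt = 16)) ∧ ((¬(k ≠ 2*cnt - 10 → k ≤ -6)) → (g ≤ 8 ∨ (7/4)*cnt = 16))))
Before k := g + 7: ((g ≠ 2*cnt - 17 → g ≤ -13) → (2*g ≤ 8 ∨ (7/4)*cnt = 16)) ∧ ((¬(g ≠ 2*cnt - 17 → g ≤ -13)) → (g ≤ 8 ∨ (7/4)*cnt = 16))
The weakest precondition is ((g ≠ 2*cnt - 17 → g ≤ -13) → (2*g ≤ 8 ∨ (7/4)*cnt = 16)) ∧ ((¬(g ≠ 2*cnt - 17 → g ≤ -13)) → (g ≤ 8 ∨ (7/4)*cnt = 16)).
Check whether ((g ≠ 2*cnt - 17 → g ≤ -13) → (2*g ≤ 8 ∨ (7/4)*cnt = 16)) ∧ ((¬(g ≠ 2*cnt - 17 → g ≤ -13)) → (g ≤ 11 ∨ (7/4)*cnt = 16)) implies it.
Countermodel: at the initial state cnt = 14, g = 10, the precondition holds but the weakest precondition fails.
Answer: invalid


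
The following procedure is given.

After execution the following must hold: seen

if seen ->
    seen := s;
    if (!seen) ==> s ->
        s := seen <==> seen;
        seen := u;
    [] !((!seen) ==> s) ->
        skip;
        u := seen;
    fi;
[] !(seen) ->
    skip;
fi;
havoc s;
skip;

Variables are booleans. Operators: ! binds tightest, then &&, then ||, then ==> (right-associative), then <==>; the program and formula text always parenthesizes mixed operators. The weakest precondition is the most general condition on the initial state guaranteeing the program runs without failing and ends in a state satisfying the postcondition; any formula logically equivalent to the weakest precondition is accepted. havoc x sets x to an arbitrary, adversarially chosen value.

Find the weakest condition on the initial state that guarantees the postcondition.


Working backward. After the program, seen must hold.
Before skip: seen
Before havoc s: seen
Then branch requires (((!s) ==> s) ==> u) && ((!((!s) ==> s)) ==> s); else branch requires seen.
Before the if: (seen ==> ((((!s) ==> s) ==> u) && ((!((!s) ==> s)) ==> s))) && ((!seen) ==> seen)
Answer: WP = (seen ==> ((((!s) ==> s) ==> u) && ((!((!s) ==> s)) ==> s))) && ((!seen) ==> seen)


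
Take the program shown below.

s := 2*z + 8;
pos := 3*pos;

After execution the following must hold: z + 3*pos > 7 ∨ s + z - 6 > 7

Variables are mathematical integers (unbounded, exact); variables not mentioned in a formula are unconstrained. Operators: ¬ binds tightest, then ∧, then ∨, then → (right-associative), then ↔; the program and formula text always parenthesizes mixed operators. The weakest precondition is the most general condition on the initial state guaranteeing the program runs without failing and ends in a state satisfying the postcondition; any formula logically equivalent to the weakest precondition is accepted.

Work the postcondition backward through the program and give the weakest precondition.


Working backward. After the program, the postcondition z + 3*pos > 7 ∨ s + z - 6 > 7 must hold; in canonical form it is 3*pos + z > 7 ∨ s + z > 13.
Before pos := 3*pos: 9*pos + z > 7 ∨ s + z > 13
Before s := 2*z + 8: 9*pos + z > 7 ∨ 3*z > 5
Answer: WP = 9*pos + z > 7 ∨ 3*z > 5


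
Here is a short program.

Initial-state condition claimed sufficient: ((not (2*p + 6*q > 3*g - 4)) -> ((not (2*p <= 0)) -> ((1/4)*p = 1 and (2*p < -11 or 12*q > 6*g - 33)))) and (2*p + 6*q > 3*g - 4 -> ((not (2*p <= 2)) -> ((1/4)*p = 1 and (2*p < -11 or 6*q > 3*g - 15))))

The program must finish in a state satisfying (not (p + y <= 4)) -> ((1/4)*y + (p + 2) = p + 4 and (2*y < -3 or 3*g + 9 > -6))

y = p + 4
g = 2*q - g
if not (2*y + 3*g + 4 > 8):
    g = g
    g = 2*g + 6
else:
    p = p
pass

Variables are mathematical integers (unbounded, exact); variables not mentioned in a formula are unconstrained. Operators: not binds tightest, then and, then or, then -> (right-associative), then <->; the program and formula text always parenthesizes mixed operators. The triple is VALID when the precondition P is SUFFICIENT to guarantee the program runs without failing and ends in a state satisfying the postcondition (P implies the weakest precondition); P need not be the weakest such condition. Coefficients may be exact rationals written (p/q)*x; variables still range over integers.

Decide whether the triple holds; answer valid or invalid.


Working backward. After the program, the postcondition (not (p + y <= 4)) -> ((1/4)*y + (p + 2) = p + 4 and (2*y < -3 or 3*g + 9 > -6)) must hold; in canonical form it is (not (p + y <= 4)) -> ((1/4)*y = 2 and (2*y < -3 or 3*g > -15)).
Before skip: (not (p + y <= 4)) -> ((1/4)*y = 2 and (2*y < -3 or 3*g > -15))
Then branch requires (not (p + y <= 4)) -> ((1/4)*y = 2 and (2*y < -3 or 6*g > -33)); else branch requires (not (p + y <= 4)) -> ((1/4)*y = 2 and (2*y < -3 or 3*g > -15)).
Before the if: ((not (3*g + 2*y > 4)) -> ((not (p + y <= 4)) -> ((1/4)*y = 2 and (2*y < -3 or 6*g > -33)))) and (3*g + 2*y > 4 -> ((not (p + y <= 4)) -> ((1/4)*y = 2 and (2*y < -3 or 3*g > -15))))
Before g := 2*q - g: ((not (6*q + 2*y > 3*g + 4)) -> ((not (p + y <= 4)) -> ((1/4)*y = 2 and (2*y < -3 or 12*q > 6*g - 33)))) and (6*q + 2*y > 3*g + 4 -> ((not (p + y <= 4)) -> ((1/4)*y = 2 and (2*y < -3 or 6*q > 3*g - 15))))
Before y := p + 4: ((not (2*p + 6*q > 3*g - 4)) -> ((not (2*p <= 0)) -> ((1/4)*p = 1 and (2*p < -11 or 12*q > 6*g - 33)))) and (2*p + 6*q > 3*g - 4 -> ((not (2*p <= 0)) -> ((1/4)*p = 1 and (2*p < -11 or 6*q > 3*g - 15))))
The weakest precondition is ((not (2*p + 6*q > 3*g - 4)) -> ((not (2*p <= 0)) -> ((1/4)*p = 1 and (2*p < -11 or 12*q > 6*g - 33)))) and (2*p + 6*q > 3*g - 4 -> ((not (2*p <= 0)) -> ((1/4)*p = 1 and (2*p < -11 or 6*q > 3*g - 15)))).
Check whether ((not (2*p + 6*q > 3*g - 4)) -> ((not (2*p <= 0)) -> ((1/4)*p = 1 and (2*p < -11 or 12*q > 6*g - 33)))) and (2*p + 6*q > 3*g - 4 -> ((not (2*p <= 2)) -> ((1/4)*p = 1 and (2*p < -11 or 6*q > 3*g - 15)))) implies it.
Countermodel: at the initial state g = 0, p = 1, q = 0, the precondition holds but the weakest precondition fails.
Answer: invalid


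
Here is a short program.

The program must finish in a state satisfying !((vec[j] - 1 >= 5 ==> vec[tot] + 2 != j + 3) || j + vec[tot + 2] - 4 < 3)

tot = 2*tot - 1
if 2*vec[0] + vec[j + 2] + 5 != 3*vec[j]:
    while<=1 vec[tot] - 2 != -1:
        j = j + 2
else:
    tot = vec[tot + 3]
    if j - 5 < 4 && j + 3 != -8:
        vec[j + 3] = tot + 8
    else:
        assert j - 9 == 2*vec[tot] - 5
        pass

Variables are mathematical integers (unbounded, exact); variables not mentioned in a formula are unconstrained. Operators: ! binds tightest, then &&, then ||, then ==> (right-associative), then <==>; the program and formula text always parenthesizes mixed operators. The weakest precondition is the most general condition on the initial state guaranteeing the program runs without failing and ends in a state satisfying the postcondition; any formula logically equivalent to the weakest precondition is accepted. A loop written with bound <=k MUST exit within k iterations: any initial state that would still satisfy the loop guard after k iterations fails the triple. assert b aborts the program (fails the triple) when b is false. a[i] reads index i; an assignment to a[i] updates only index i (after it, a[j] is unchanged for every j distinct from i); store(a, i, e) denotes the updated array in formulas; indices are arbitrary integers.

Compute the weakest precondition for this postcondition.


Working backward. After the program, the postcondition !((vec[j] - 1 >= 5 ==> vec[tot] + 2 != j + 3) || j + vec[tot + 2] - 4 < 3) must hold; in canonical form it is !((vec[j] >= 6 ==> vec[tot] != j + 1) || vec[tot + 2] + j < 7).
Then branch requires (vec[tot] != 1 ==> ((!(vec[tot] != 1)) && (!((vec[j + 2] >= 6 ==> vec[tot] != j + 3) || vec[tot + 2] + j < 5)))) && ((!(vec[tot] != 1)) ==> (!((vec[j] >= 6 ==> vec[tot] != j + 1) || vec[tot + 2] + j < 7))); else branch requires ((j < 9 && j != -11) ==> (!((store(vec, j + 3, vec[tot + 3] + 8)[j] >= 6 ==> store(vec, j + 3, vec[tot + 3] + 8)[vec[tot + 3]] != j + 1) || store(vec, j + 3, vec[tot + 3] + 8)[vec[tot + 3] + 2] + j < 7))) && ((!(j < 9 && j != -11)) ==> (j == 2*vec[vec[tot + 3]] + 4 && (!((vec[j] >= 6 ==> vec[vec[tot + 3]] != j + 1) || vec[vec[tot + 3] + 2] + j < 7)))).
Before the if: (vec[j + 2] + 2*vec[0] != 3*vec[j] - 5 ==> ((vec[tot] != 1 ==> ((!(vec[tot] != 1)) && (!((vec[j + 2] >= 6 ==> vec[tot] != j + 3) || vec[tot + 2] + j < 5)))) && ((!(vec[tot] != 1)) ==> (!((vec[j] >= 6 ==> vec[tot] != j + 1) || vec[tot + 2] + j < 7))))) && ((!(vec[j + 2] + 2*vec[0] != 3*vec[j] - 5)) ==> (((j < 9 && j != -11) ==> (!((store(vec, j + 3, vec[tot + 3] + 8)[j] >= 6 ==> store(vec, j + 3, vec[tot + 3] + 8)[vec[tot + 3]] != j + 1) || store(vec, j + 3, vec[tot + 3] + 8)[vec[tot + 3] + 2] + j < 7))) && ((!(j < 9 && j != -11)) ==> (j == 2*vec[vec[tot + 3]] + 4 && (!((vec[j] >= 6 ==> vec[vec[tot + 3]] != j + 1) || vec[vec[tot + 3] + 2] + j < 7))))))
Before tot := 2*tot - 1: (vec[j + 2] + 2*vec[0] != 3*vec[j] - 5 ==> ((vec[2*tot - 1] != 1 ==> ((!(vec[2*tot - 1] != 1)) && (!((vec[j + 2] >= 6 ==> vec[2*tot - 1] != j + 3) || vec[2*tot + 1] + j < 5)))) && ((!(vec[2*tot - 1] != 1)) ==> (!((vec[j] >= 6 ==> vec[2*tot - 1] != j + 1) || vec[2*tot + 1] + j < 7))))) && ((!(vec[j + 2] + 2*vec[0] != 3*vec[j] - 5)) ==> (((j < 9 && j != -11) ==> (!((store(vec, j + 3, vec[2*tot + 2] + 8)[j] >= 6 ==> store(vec, j + 3, vec[2*tot + 2] + 8)[vec[2*tot + 2]] != j + 1) || store(vec, j + 3, vec[2*tot + 2] + 8)[vec[2*tot + 2] + 2] + j < 7))) && ((!(j < 9 && j != -11)) ==> (j == 2*vec[vec[2*tot + 2]] + 4 && (!((vec[j] >= 6 ==> vec[vec[2*tot + 2]] != j + 1) || vec[vec[2*tot + 2] + 2] + j < 7))))))
Answer: WP = (vec[j + 2] + 2*vec[0] != 3*vec[j] - 5 ==> ((vec[2*tot - 1] != 1 ==> ((!(vec[2*tot - 1] != 1)) && (!((vec[j + 2] >= 6 ==> vec[2*tot - 1] != j + 3) || vec[2*tot + 1] + j < 5)))) && ((!(vec[2*tot - 1] != 1)) ==> (!((vec[j] >= 6 ==> vec[2*tot - 1] != j + 1) || vec[2*tot + 1] + j < 7))))) && ((!(vec[j + 2] + 2*vec[0] != 3*vec[j] - 5)) ==> (((j < 9 && j != -11) ==> (!((store(vec, j + 3, vec[2*tot + 2] + 8)[j] >= 6 ==> store(vec, j + 3, vec[2*tot + 2] + 8)[vec[2*tot + 2]] != j + 1) || store(vec, j + 3, vec[2*tot + 2] + 8)[vec[2*tot + 2] + 2] + j < 7))) && ((!(j < 9 && j != -11)) ==> (j == 2*vec[vec[2*tot + 2]] + 4 && (!((vec[j] >= 6 ==> vec[vec[2*tot + 2]] != j + 1) || vec[vec[2*tot + 2] + 2] + j < 7))))))


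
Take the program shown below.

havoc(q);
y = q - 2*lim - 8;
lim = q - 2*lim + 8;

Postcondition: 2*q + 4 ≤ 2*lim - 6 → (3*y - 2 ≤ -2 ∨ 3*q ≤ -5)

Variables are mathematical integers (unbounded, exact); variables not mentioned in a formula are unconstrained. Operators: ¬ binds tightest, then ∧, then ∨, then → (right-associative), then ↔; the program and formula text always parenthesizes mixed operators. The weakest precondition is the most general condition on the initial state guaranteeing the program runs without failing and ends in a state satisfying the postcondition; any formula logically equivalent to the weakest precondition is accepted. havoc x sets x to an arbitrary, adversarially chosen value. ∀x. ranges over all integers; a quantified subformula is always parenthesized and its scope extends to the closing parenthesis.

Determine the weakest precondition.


Working backward. After the program, the postcondition 2*q + 4 ≤ 2*lim - 6 → (3*y - 2 ≤ -2 ∨ 3*q ≤ -5) must hold; in canonical form it is 2*q ≤ 2*lim - 10 → (3*y ≤ 0 ∨ 3*q ≤ -5).
Before lim := q - 2*lim + 8: 4*lim ≤ 6 → (3*y ≤ 0 ∨ 3*q ≤ -5)
Before y := q - 2*lim - 8: 4*lim ≤ 6 → (3*q ≤ 6*lim + 24 ∨ 3*q ≤ -5)
Before havoc q: ∀q_1. (4*lim ≤ 6 → (3*q_1 ≤ 6*lim + 24 ∨ 3*q_1 ≤ -5))
Answer: WP = ∀q_1. (4*lim ≤ 6 → (3*q_1 ≤ 6*lim + 24 ∨ 3*q_1 ≤ -5))


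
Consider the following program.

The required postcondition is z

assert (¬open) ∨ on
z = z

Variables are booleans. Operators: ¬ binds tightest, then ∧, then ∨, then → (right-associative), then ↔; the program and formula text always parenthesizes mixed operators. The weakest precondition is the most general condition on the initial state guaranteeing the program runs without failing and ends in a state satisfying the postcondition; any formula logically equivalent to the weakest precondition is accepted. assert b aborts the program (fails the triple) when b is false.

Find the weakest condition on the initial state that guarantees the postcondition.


Working backward. After the program, z must hold.
Before z := z: z
Before assert (¬open) ∨ on: ((¬open) ∨ on) ∧ z
Answer: WP = ((¬open) ∨ on) ∧ z


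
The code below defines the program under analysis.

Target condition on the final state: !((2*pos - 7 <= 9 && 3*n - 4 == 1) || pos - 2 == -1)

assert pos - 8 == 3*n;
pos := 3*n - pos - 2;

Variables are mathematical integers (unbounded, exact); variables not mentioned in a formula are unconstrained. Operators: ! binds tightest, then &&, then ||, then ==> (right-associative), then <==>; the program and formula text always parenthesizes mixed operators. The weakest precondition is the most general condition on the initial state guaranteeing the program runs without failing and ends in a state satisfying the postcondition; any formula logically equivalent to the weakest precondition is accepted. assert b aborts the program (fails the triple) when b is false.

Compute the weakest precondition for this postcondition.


Working backward. After the program, the postcondition !((2*pos - 7 <= 9 && 3*n - 4 == 1) || pos - 2 == -1) must hold; in canonical form it is !((2*pos <= 16 && 3*n == 5) || pos == 1).
Before pos := 3*n - pos - 2: !((6*n <= 2*pos + 20 && 3*n == 5) || 3*n == pos + 3)
Before assert pos - 8 == 3*n: pos == 3*n + 8 && (!((6*n <= 2*pos + 20 && 3*n == 5) || 3*n == pos + 3))
Answer: WP = pos == 3*n + 8 && (!((6*n <= 2*pos + 20 && 3*n == 5) || 3*n == pos + 3))


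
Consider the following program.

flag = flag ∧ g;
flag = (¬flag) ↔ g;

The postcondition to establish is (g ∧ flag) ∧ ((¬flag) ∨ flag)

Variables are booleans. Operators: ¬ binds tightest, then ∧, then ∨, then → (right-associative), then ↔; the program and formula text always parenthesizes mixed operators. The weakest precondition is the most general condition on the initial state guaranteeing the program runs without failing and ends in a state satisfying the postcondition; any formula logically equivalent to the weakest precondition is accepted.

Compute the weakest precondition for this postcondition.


Working backward. After the program, the postcondition (g ∧ flag) ∧ ((¬flag) ∨ flag) must hold; in canonical form it is g ∧ flag.
Before flag := (¬flag) ↔ g: g ∧ ((¬flag) ↔ g)
Before flag := flag ∧ g: g ∧ ((¬(flag ∧ g)) ↔ g)
Answer: WP = g ∧ ((¬(flag ∧ g)) ↔ g)


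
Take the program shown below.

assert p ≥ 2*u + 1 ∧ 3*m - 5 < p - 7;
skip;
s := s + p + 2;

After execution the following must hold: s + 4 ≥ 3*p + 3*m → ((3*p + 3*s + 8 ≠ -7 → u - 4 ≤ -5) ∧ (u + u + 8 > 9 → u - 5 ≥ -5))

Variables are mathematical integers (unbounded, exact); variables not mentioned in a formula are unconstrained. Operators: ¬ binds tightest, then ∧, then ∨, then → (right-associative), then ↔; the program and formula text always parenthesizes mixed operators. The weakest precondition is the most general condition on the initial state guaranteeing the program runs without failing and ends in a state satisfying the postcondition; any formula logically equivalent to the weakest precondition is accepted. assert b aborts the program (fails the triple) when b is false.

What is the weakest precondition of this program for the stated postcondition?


Working backward. After the program, the postcondition s + 4 ≥ 3*p + 3*m → ((3*p + 3*s + 8 ≠ -7 → u - 4 ≤ -5) ∧ (u + u + 8 > 9 → u - 5 ≥ -5)) must hold; in canonical form it is s ≥ 3*m + 3*p - 4 → ((3*p + 3*s ≠ -15 → u ≤ -1) ∧ (2*u > 1 → u ≥ 0)).
Before s := s + p + 2: s ≥ 3*m + 2*p - 6 → ((6*p + 3*s ≠ -21 → u ≤ -1) ∧ (2*u > 1 → u ≥ 0))
Before skip: s ≥ 3*m + 2*p - 6 → ((6*p + 3*s ≠ -21 → u ≤ -1) ∧ (2*u > 1 → u ≥ 0))
Before assert p ≥ 2*u + 1 ∧ 3*m - 5 < p - 7: p ≥ 2*u + 1 ∧ 3*m < p - 2 ∧ (s ≥ 3*m + 2*p - 6 → ((6*p + 3*s ≠ -21 → u ≤ -1) ∧ (2*u > 1 → u ≥ 0)))
Answer: WP = p ≥ 2*u + 1 ∧ 3*m < p - 2 ∧ (s ≥ 3*m + 2*p - 6 → ((6*p + 3*s ≠ -21 → u ≤ -1) ∧ (2*u > 1 → u ≥ 0)))


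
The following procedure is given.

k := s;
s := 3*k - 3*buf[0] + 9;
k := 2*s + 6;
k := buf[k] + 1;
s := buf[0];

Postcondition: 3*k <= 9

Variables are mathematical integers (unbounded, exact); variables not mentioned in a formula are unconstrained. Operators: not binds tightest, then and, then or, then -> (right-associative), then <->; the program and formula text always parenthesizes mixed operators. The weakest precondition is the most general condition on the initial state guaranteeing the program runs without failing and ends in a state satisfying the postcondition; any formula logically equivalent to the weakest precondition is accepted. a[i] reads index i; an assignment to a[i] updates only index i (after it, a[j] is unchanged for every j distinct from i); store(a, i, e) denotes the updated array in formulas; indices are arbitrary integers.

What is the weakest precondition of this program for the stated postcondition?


Working backward. After the program, 3*k <= 9 must hold.
Before s := buf[0]: 3*k <= 9
Before k := buf[k] + 1: 3*buf[k] <= 6
Before k := 2*s + 6: 3*buf[2*s + 6] <= 6
Before s := 3*k - 3*buf[0] + 9: 3*buf[-6*buf[0] + 6*k + 24] <= 6
Before k := s: 3*buf[-6*buf[0] + 6*s + 24] <= 6
Answer: WP = 3*buf[-6*buf[0] + 6*s + 24] <= 6


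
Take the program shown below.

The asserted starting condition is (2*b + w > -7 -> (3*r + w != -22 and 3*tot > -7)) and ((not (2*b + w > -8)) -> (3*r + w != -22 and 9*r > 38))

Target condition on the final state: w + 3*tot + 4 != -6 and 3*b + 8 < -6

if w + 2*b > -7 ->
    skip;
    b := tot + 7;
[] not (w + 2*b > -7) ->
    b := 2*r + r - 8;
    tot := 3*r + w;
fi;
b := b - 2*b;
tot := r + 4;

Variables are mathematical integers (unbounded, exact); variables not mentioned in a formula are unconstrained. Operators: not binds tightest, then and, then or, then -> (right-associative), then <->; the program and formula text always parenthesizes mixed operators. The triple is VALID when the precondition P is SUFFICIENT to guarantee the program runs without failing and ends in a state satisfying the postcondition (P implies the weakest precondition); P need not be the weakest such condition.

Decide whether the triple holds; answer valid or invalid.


Working backward. After the program, the postcondition w + 3*tot + 4 != -6 and 3*b + 8 < -6 must hold; in canonical form it is 3*tot + w != -10 and 3*b < -14.
Before tot := r + 4: 3*r + w != -22 and 3*b < -14
Before b := b - 2*b: 3*r + w != -22 and 3*b > 14
Then branch requires 3*r + w != -22 and 3*tot > -7; else branch requires 3*r + w != -22 and 9*r > 38.
Before the if: (2*b + w > -7 -> (3*r + w != -22 and 3*tot > -7)) and ((not (2*b + w > -7)) -> (3*r + w != -22 and 9*r > 38))
The weakest precondition is (2*b + w > -7 -> (3*r + w != -22 and 3*tot > -7)) and ((not (2*b + w > -7)) -> (3*r + w != -22 and 9*r > 38)).
Check whether (2*b + w > -7 -> (3*r + w != -22 and 3*tot > -7)) and ((not (2*b + w > -8)) -> (3*r + w != -22 and 9*r > 38)) implies it.
Countermodel: at the initial state b = -4, r = 0, tot = 0, w = 1, the precondition holds but the weakest precondition fails.
Answer: invalid


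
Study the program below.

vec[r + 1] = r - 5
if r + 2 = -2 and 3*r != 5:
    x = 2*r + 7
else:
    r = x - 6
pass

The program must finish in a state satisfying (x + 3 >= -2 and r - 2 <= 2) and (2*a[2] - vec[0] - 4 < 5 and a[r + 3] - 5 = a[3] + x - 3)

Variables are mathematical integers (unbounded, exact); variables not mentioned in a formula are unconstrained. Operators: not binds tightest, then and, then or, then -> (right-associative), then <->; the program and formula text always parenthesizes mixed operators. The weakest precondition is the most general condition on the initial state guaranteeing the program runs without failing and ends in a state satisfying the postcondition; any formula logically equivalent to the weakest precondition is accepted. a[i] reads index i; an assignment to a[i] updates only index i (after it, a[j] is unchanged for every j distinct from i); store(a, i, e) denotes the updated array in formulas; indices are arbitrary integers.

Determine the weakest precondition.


Working backward. After the program, the postcondition (x + 3 >= -2 and r - 2 <= 2) and (2*a[2] - vec[0] - 4 < 5 and a[r + 3] - 5 = a[3] + x - 3) must hold; in canonical form it is x >= -5 and r <= 4 and 2*a[2] < vec[0] + 9 and a[r + 3] = a[3] + x + 2.
Before skip: x >= -5 and r <= 4 and 2*a[2] < vec[0] + 9 and a[r + 3] = a[3] + x + 2
Then branch requires 2*r >= -12 and r <= 4 and 2*a[2] < vec[0] + 9 and a[r + 3] = a[3] + 2*r + 9; else branch requires x >= -5 and x <= 10 and 2*a[2] < vec[0] + 9 and a[x - 3] = a[3] + x + 2.
Before the if: ((r = -4 and 3*r != 5) -> (2*r >= -12 and r <= 4 and 2*a[2] < vec[0] + 9 and a[r + 3] = a[3] + 2*r + 9)) and ((not (r = -4 and 3*r != 5)) -> (x >= -5 and x <= 10 and 2*a[2] < vec[0] + 9 and a[x - 3] = a[3] + x + 2))
Before vec[r + 1] := r - 5: ((r = -4 and 3*r != 5) -> (2*r >= -12 and r <= 4 and 2*a[2] < store(vec, r + 1, r - 5)[0] + 9 and a[r + 3] = a[3] + 2*r + 9)) and ((not (r = -4 and 3*r != 5)) -> (x >= -5 and x <= 10 and 2*a[2] < store(vec, r + 1, r - 5)[0] + 9 and a[x - 3] = a[3] + x + 2))
Answer: WP = ((r = -4 and 3*r != 5) -> (2*r >= -12 and r <= 4 and 2*a[2] < store(vec, r + 1, r - 5)[0] + 9 and a[r + 3] = a[3] + 2*r + 9)) and ((not (r = -4 and 3*r != 5)) -> (x >= -5 and x <= 10 and 2*a[2] < store(vec, r + 1, r - 5)[0] + 9 and a[x - 3] = a[3] + x + 2))


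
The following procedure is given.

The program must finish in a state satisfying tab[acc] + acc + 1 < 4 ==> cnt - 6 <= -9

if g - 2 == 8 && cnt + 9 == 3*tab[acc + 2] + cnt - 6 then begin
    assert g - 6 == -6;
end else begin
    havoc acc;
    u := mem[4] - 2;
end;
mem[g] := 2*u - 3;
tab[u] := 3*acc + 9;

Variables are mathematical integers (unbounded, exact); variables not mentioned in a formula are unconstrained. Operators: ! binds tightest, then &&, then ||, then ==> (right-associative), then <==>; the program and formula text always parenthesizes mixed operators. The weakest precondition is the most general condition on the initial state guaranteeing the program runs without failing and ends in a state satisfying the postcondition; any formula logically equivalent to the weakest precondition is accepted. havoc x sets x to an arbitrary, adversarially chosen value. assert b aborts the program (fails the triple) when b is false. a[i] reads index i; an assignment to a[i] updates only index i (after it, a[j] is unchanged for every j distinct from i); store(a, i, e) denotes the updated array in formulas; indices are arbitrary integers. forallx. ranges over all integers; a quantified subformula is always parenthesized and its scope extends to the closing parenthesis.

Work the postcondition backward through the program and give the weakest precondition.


Working backward. After the program, the postcondition tab[acc] + acc + 1 < 4 ==> cnt - 6 <= -9 must hold; in canonical form it is tab[acc] + acc < 3 ==> cnt <= -3.
Before tab[u] := 3*acc + 9: store(tab, u, 3*acc + 9)[acc] + acc < 3 ==> cnt <= -3
Before mem[g] := 2*u - 3: store(tab, u, 3*acc + 9)[acc] + acc < 3 ==> cnt <= -3
Then branch requires g == 0 && (store(tab, u, 3*acc + 9)[acc] + acc < 3 ==> cnt <= -3); else branch requires forall acc_1. (store(tab, mem[4] - 2, 3*acc_1 + 9)[acc_1] + acc_1 < 3 ==> cnt <= -3).
Before the if: ((g == 10 && 3*tab[acc + 2] == 15) ==> (g == 0 && (store(tab, u, 3*acc + 9)[acc] + acc < 3 ==> cnt <= -3))) && ((!(g == 10 && 3*tab[acc + 2] == 15)) ==> (forall acc_1. (store(tab, mem[4] - 2, 3*acc_1 + 9)[acc_1] + acc_1 < 3 ==> cnt <= -3)))
Answer: WP = ((g == 10 && 3*tab[acc + 2] == 15) ==> (g == 0 && (store(tab, u, 3*acc + 9)[acc] + acc < 3 ==> cnt <= -3))) && ((!(g == 10 && 3*tab[acc + 2] == 15)) ==> (forall acc_1. (store(tab, mem[4] - 2, 3*acc_1 + 9)[acc_1] + acc_1 < 3 ==> cnt <= -3)))


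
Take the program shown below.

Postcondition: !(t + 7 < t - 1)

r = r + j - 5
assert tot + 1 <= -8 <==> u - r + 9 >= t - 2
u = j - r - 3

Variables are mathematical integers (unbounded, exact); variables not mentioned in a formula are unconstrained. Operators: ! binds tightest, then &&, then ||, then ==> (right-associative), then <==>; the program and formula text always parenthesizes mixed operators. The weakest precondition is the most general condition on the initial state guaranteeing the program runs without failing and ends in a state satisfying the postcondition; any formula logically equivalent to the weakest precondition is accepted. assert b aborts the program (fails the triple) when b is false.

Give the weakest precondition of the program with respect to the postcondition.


Working backward. After the program, the postcondition !(t + 7 < t - 1) must hold; in canonical form it is true.
Before u := j - r - 3: true
Before assert tot + 1 <= -8 <==> u - r + 9 >= t - 2: tot <= -9 <==> u >= r + t - 11
Before r := r + j - 5: tot <= -9 <==> u >= j + r + t - 16
Answer: WP = tot <= -9 <==> u >= j + r + t - 16


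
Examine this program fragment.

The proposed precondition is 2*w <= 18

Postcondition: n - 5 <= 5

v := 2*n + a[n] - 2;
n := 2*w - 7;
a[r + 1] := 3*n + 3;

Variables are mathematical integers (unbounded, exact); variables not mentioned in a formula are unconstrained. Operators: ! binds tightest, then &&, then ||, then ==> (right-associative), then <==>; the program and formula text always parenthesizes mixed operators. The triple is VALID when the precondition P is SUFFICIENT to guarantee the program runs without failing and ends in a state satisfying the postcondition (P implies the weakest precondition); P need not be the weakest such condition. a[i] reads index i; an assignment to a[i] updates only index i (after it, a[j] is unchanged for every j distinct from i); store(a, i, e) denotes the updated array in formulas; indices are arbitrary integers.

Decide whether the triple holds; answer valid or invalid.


Working backward. After the program, the postcondition n - 5 <= 5 must hold; in canonical form it is n <= 10.
Before a[r + 1] := 3*n + 3: n <= 10
Before n := 2*w - 7: 2*w <= 17
Before v := 2*n + a[n] - 2: 2*w <= 17
The weakest precondition is 2*w <= 17.
Check whether 2*w <= 18 implies it.
Countermodel: at the initial state w = 9, the precondition holds but the weakest precondition fails.
Answer: invalid


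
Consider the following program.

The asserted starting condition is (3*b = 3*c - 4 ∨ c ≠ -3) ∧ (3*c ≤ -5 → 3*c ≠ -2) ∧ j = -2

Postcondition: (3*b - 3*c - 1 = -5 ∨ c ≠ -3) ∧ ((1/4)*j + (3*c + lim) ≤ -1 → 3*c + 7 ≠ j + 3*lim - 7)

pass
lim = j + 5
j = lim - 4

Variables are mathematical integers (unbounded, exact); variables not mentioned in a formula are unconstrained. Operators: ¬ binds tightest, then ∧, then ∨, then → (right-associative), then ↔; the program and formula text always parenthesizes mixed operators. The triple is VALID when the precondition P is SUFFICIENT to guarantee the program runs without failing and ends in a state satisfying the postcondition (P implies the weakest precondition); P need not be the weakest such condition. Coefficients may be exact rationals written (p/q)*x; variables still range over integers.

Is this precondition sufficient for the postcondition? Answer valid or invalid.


Working backward. After the program, the postcondition (3*b - 3*c - 1 = -5 ∨ c ≠ -3) ∧ ((1/4)*j + (3*c + lim) ≤ -1 → 3*c + 7 ≠ j + 3*lim - 7) must hold; in canonical form it is (3*b = 3*c - 4 ∨ c ≠ -3) ∧ (3*c + (1/4)*j + lim ≤ -1 → 3*c ≠ j + 3*lim - 14).
Before j := lim - 4: (3*b = 3*c - 4 ∨ c ≠ -3) ∧ (3*c + (5/4)*lim ≤ 0 → 3*c ≠ 4*lim - 18)
Before lim := j + 5: (3*b = 3*c - 4 ∨ c ≠ -3) ∧ (3*c + (5/4)*j ≤ -25/4 → 3*c ≠ 4*j + 2)
Before skip: (3*b = 3*c - 4 ∨ c ≠ -3) ∧ (3*c + (5/4)*j ≤ -25/4 → 3*c ≠ 4*j + 2)
The weakest precondition is (3*b = 3*c - 4 ∨ c ≠ -3) ∧ (3*c + (5/4)*j ≤ -25/4 → 3*c ≠ 4*j + 2).
Check whether (3*b = 3*c - 4 ∨ c ≠ -3) ∧ (3*c ≤ -5 → 3*c ≠ -2) ∧ j = -2 implies it.
Countermodel: at the initial state b = 0, c = -2, j = -2, the precondition holds but the weakest precondition fails.
Answer: invalid


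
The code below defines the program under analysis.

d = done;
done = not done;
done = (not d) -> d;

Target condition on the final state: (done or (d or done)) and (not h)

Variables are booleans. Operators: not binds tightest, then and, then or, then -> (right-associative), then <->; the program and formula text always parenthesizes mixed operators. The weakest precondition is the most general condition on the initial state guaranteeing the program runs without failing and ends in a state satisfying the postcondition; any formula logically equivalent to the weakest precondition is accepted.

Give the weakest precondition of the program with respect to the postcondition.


Working backward. After the program, the postcondition (done or (d or done)) and (not h) must hold; in canonical form it is (done or d) and (not h).
Before done := (not d) -> d: (((not d) -> d) or d) and (not h)
Before done := not done: (((not d) -> d) or d) and (not h)
Before d := done: (((not done) -> done) or done) and (not h)
Answer: WP = (((not done) -> done) or done) and (not h)


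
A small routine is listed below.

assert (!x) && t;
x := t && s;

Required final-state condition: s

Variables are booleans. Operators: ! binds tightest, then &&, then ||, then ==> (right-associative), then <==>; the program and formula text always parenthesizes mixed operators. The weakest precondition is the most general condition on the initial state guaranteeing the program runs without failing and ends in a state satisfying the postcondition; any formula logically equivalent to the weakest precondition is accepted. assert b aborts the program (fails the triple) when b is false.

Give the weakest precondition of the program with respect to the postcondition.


Working backward. After the program, s must hold.
Before x := t && s: s
Before assert (!x) && t: (!x) && t && s
Answer: WP = (!x) && t && s


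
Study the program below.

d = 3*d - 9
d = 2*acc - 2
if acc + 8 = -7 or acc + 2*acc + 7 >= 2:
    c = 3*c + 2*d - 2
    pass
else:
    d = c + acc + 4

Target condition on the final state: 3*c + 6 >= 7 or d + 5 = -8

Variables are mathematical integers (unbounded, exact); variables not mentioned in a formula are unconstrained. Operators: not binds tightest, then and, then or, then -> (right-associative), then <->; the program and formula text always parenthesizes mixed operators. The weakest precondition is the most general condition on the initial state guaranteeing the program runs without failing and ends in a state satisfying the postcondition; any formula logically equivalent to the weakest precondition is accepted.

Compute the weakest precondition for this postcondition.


Working backward. After the program, the postcondition 3*c + 6 >= 7 or d + 5 = -8 must hold; in canonical form it is 3*c >= 1 or d = -13.
Then branch requires 9*c + 6*d >= 7 or d = -13; else branch requires 3*c >= 1 or acc + c = -17.
Before the if: ((acc = -15 or 3*acc >= -5) -> (9*c + 6*d >= 7 or d = -13)) and ((not (acc = -15 or 3*acc >= -5)) -> (3*c >= 1 or acc + c = -17))
Before d := 2*acc - 2: ((acc = -15 or 3*acc >= -5) -> (12*acc + 9*c >= 19 or 2*acc = -11)) and ((not (acc = -15 or 3*acc >= -5)) -> (3*c >= 1 or acc + c = -17))
Before d := 3*d - 9: ((acc = -15 or 3*acc >= -5) -> (12*acc + 9*c >= 19 or 2*acc = -11)) and ((not (acc = -15 or 3*acc >= -5)) -> (3*c >= 1 or acc + c = -17))
Answer: WP = ((acc = -15 or 3*acc >= -5) -> (12*acc + 9*c >= 19 or 2*acc = -11)) and ((not (acc = -15 or 3*acc >= -5)) -> (3*c >= 1 or acc + c = -17))


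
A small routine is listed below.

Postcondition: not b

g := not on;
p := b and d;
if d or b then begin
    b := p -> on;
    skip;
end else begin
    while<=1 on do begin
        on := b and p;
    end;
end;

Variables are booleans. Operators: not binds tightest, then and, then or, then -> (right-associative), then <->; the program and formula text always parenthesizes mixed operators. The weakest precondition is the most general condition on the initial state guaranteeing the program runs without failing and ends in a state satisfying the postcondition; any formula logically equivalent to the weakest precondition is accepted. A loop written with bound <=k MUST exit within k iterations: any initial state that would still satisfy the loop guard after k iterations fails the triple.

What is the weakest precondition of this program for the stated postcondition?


Working backward. After the program, not b must hold.
Then branch requires not (p -> on); else branch requires (on -> ((not (b and p)) and (not b))) and ((not on) -> (not b)).
Before the if: ((d or b) -> (not (p -> on))) and ((not (d or b)) -> ((on -> ((not (b and p)) and (not b))) and ((not on) -> (not b))))
Before p := b and d: ((d or b) -> (not ((b and d) -> on))) and ((not (d or b)) -> ((on -> ((not (b and d)) and (not b))) and ((not on) -> (not b))))
Before g := not on: ((d or b) -> (not ((b and d) -> on))) and ((not (d or b)) -> ((on -> ((not (b and d)) and (not b))) and ((not on) -> (not b))))
Answer: WP = ((d or b) -> (not ((b and d) -> on))) and ((not (d or b)) -> ((on -> ((not (b and d)) and (not b))) and ((not on) -> (not b))))


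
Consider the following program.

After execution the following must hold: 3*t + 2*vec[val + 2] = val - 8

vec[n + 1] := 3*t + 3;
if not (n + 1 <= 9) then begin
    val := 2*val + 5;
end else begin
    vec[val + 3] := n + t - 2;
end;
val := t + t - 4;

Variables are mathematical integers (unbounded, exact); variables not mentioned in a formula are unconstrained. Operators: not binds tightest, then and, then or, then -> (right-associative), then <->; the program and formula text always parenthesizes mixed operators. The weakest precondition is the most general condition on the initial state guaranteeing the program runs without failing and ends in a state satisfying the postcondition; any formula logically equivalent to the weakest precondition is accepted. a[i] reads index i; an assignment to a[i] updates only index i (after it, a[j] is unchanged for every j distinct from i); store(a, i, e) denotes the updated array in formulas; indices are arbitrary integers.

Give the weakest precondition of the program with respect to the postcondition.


Working backward. After the program, the postcondition 3*t + 2*vec[val + 2] = val - 8 must hold; in canonical form it is 2*vec[val + 2] + 3*t = val - 8.
Before val := t + t - 4: 2*vec[2*t - 2] + t = -12
Then branch requires 2*vec[2*t - 2] + t = -12; else branch requires 2*store(vec, val + 3, n + t - 2)[2*t - 2] + t = -12.
Before the if: ((not (n <= 8)) -> 2*vec[2*t - 2] + t = -12) and (n <= 8 -> 2*store(vec, val + 3, n + t - 2)[2*t - 2] + t = -12)
Before vec[n + 1] := 3*t + 3: ((not (n <= 8)) -> 2*store(vec, n + 1, 3*t + 3)[2*t - 2] + t = -12) and (n <= 8 -> 2*store(store(vec, n + 1, 3*t + 3), val + 3, n + t - 2)[2*t - 2] + t = -12)
Answer: WP = ((not (n <= 8)) -> 2*store(vec, n + 1, 3*t + 3)[2*t - 2] + t = -12) and (n <= 8 -> 2*store(store(vec, n + 1, 3*t + 3), val + 3, n + t - 2)[2*t - 2] + t = -12)


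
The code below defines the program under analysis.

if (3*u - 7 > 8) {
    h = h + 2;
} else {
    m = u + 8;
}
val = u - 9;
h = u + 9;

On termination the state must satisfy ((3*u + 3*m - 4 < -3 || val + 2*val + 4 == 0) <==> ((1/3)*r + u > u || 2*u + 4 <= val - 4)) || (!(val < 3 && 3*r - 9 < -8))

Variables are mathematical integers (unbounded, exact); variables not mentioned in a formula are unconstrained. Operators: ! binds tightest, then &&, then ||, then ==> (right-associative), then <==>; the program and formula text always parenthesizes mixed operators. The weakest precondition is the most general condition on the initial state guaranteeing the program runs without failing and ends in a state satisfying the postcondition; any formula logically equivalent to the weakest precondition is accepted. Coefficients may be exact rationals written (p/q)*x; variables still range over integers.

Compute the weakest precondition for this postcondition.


Working backward. After the program, the postcondition ((3*u + 3*m - 4 < -3 || val + 2*val + 4 == 0) <==> ((1/3)*r + u > u || 2*u + 4 <= val - 4)) || (!(val < 3 && 3*r - 9 < -8)) must hold; in canonical form it is ((3*m + 3*u < 1 || 3*val == -4) <==> ((1/3)*r > 0 || 2*u <= val - 8)) || (!(val < 3 && 3*r < 1)).
Before h := u + 9: ((3*m + 3*u < 1 || 3*val == -4) <==> ((1/3)*r > 0 || 2*u <= val - 8)) || (!(val < 3 && 3*r < 1))
Before val := u - 9: ((3*m + 3*u < 1 || 3*u == 23) <==> ((1/3)*r > 0 || u <= -17)) || (!(u < 12 && 3*r < 1))
Then branch requires ((3*m + 3*u < 1 || 3*u == 23) <==> ((1/3)*r > 0 || u <= -17)) || (!(u < 12 && 3*r < 1)); else branch requires ((6*u < -23 || 3*u == 23) <==> ((1/3)*r > 0 || u <= -17)) || (!(u < 12 && 3*r < 1)).
Before the if: (3*u > 15 ==> (((3*m + 3*u < 1 || 3*u == 23) <==> ((1/3)*r > 0 || u <= -17)) || (!(u < 12 && 3*r < 1)))) && ((!(3*u > 15)) ==> (((6*u < -23 || 3*u == 23) <==> ((1/3)*r > 0 || u <= -17)) || (!(u < 12 && 3*r < 1))))
Answer: WP = (3*u > 15 ==> (((3*m + 3*u < 1 || 3*u == 23) <==> ((1/3)*r > 0 || u <= -17)) || (!(u < 12 && 3*r < 1)))) && ((!(3*u > 15)) ==> (((6*u < -23 || 3*u == 23) <==> ((1/3)*r > 0 || u <= -17)) || (!(u < 12 && 3*r < 1))))
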